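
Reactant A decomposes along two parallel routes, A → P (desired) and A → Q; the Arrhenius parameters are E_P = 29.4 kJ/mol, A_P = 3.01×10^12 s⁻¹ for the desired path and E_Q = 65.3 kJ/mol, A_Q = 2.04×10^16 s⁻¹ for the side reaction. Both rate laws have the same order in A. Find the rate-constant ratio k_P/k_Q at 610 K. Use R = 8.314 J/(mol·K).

0.175

With equal orders, S_{P/Q} = k_P/k_Q = (A_P/A_Q)·exp[(E_Q−E_P)/(RT)].
(E_Q−E_P)/(RT) = (65.3−29.4)×10³/(8.314×610) = 35900/5072 = 7.079.
k_P/k_Q = (3.01×10^12/2.04×10^16)·exp(7.079) = 1.475×10^-4 × 1186 = 0.175.
Since E_P < E_Q, lowering the temperature improves selectivity toward P.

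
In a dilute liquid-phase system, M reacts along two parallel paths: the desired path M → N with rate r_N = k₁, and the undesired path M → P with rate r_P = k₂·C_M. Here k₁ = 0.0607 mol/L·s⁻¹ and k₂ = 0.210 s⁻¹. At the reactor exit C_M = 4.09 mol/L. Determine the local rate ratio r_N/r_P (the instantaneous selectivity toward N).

S_{N/P} = r_N/r_P = (k₁)/(k₂·C_M) = (k₁/k₂)·C_M⁻¹.
= (0.0607) / (0.210×4.090) = 0.06070/0.8589 = 0.0707.

0.0707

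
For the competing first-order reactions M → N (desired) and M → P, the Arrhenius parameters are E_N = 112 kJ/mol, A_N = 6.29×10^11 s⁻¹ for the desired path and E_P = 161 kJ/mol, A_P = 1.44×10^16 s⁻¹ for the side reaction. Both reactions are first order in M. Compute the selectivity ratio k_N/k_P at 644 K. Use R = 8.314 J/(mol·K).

With equal orders, S_{N/P} = k_N/k_P = (A_N/A_P)·exp[(E_P−E_N)/(RT)].
(E_P−E_N)/(RT) = (161−112)×10³/(8.314×644) = 49000/5354 = 9.152.
k_N/k_P = (6.29×10^11/1.44×10^16)·exp(9.152) = 4.368×10^-5 × 9430 = 0.412.
Since E_N < E_P, lowering the temperature improves selectivity toward N.

0.412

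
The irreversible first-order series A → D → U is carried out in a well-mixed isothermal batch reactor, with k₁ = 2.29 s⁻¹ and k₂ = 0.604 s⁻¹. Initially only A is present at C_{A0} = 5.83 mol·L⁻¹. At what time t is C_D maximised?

The intermediate peaks when r₁ = r₂, i.e. k₁e^(−k₁t) = k₂e^(−k₂t), giving t_opt = ln(k₂/k₁)/(k₂−k₁).
= ln(0.604/2.29)/(0.604−2.29) = ln(0.2638)/-1.686 = -1.333/-1.686 = 0.790 s.

0.790 s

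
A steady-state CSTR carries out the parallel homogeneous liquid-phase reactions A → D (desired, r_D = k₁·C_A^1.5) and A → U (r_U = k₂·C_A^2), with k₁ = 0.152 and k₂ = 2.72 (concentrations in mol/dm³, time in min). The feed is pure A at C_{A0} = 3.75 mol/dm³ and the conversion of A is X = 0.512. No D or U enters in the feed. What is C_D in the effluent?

0.0762 mol/dm³

Exit C_A = C_{A0}(1−X) = 3.75×0.488 = 1.830 mol/dm³.
Rates in a CSTR are evaluated at the outlet concentration: r_D = 0.152×1.830^1.5 = 0.3763, r_U = 2.72×1.830^2 = 9.109.
Fraction of consumed A going to D: r_D/(r_D+r_U) = 0.03967.
C_D = 0.03967·C_{A0}·X = 0.03967×3.75×0.512 = 0.0762 mol/dm³.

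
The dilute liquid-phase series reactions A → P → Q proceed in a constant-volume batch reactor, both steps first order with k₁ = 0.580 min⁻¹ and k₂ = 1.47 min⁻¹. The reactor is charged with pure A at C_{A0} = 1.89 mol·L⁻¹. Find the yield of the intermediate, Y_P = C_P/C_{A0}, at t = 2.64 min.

For first-order series with pure A initially, C_P(t) = k₁C_{A0}/(k₂−k₁)·(e^(−k₁t) − e^(−k₂t)).
e^(−k₁t) = e^(−0.580×2.64) = e^(−1.531) = 0.2163; e^(−k₂t) = e^(−3.881) = 0.02063.
C_P = 0.580×1.89/(1.47−0.580) × (0.2163−0.02063) = 1.232×0.1956 = 0.2410 mol·L⁻¹.
Y_P = C_P/C_{A0} = 0.2410/1.89 = 0.127.

0.127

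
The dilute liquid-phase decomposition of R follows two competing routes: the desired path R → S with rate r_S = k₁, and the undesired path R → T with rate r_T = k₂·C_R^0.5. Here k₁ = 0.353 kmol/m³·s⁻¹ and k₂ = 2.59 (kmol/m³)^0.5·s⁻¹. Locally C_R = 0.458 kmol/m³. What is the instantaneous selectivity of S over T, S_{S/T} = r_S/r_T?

S_{S/T} = r_S/r_T = (k₁)/(k₂·C_R^0.5) = (k₁/k₂)·C_R^-0.5.
= (0.353) / (2.59×0.4580^0.5) = 0.3530/1.753 = 0.201.

0.201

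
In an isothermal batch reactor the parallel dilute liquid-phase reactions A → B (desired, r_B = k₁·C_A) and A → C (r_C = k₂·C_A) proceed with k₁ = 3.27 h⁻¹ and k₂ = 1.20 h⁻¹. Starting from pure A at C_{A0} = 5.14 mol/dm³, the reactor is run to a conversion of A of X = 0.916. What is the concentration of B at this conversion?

C_A = C_{A0}(1−X) = 0.4318 mol/dm³.
Both paths are first order in A, so the instantaneous fraction to B is constant: dC_B/d(−C_A) = k₁/(k₁+k₂) = 0.7315.
C_B = 0.7315·(C_{A0}−C_A) = 0.7315×4.708 = 3.44 mol/dm³.

3.44 mol/dm³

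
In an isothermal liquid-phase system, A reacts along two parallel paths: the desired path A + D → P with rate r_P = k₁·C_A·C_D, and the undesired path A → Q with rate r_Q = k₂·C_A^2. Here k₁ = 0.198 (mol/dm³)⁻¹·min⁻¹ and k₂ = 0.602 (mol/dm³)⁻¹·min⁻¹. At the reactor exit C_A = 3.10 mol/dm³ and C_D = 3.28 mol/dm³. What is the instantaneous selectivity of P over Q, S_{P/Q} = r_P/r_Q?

S_{P/Q} = r_P/r_Q = (k₁·C_A·C_D)/(k₂·C_A^2) = (k₁/k₂)·C_A⁻¹·C_D.
= (0.198×3.100×3.280) / (0.602×3.100^2) = 2.013/5.785 = 0.348.
The undesired path is higher order in A, so low C_A (CSTR or dilute feed) favours P.

0.348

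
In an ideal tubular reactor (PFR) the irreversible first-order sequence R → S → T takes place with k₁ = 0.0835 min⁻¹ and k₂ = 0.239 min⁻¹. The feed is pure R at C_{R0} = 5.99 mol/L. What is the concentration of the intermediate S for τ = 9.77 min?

1.11 mol/L

For first-order series with pure R initially, C_S(τ) = k₁C_{R0}/(k₂−k₁)·(e^(−k₁τ) − e^(−k₂τ)).
e^(−k₁τ) = e^(−0.0835×9.77) = e^(−0.8158) = 0.4423; e^(−k₂τ) = e^(−2.335) = 0.09681.
C_S = 0.0835×5.99/(0.239−0.0835) × (0.4423−0.09681) = 3.216×0.3455 = 1.111 mol/L.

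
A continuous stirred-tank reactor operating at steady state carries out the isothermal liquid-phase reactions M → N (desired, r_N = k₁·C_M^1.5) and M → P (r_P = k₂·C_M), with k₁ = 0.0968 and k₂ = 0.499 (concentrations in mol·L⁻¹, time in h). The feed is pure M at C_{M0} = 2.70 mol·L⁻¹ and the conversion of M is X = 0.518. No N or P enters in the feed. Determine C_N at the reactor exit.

Exit C_M = C_{M0}(1−X) = 2.70×0.482 = 1.301 mol·L⁻¹.
In a CSTR the entire volume is at exit conditions, so r_N = 0.0968×1.301^1.5 = 0.1437 and r_P = 0.499×1.301 = 0.6494.
Fraction of consumed M going to N: r_N/(r_N+r_P) = 0.1812.
C_N = 0.1812·C_{M0}·X = 0.1812×2.70×0.518 = 0.253 mol·L⁻¹.

0.253 mol·L⁻¹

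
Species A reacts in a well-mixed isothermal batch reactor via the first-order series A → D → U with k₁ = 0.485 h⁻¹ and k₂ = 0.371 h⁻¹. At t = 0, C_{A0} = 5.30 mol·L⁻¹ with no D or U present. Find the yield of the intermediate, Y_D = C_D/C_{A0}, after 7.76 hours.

The intermediate concentration in a first-order A→B→C sequence is C_D = k₁C_{A0}(e^(−k₁t) − e^(−k₂t))/(k₂−k₁).
e^(−k₁t) = e^(−0.485×7.76) = e^(−3.764) = 0.02320; e^(−k₂t) = e^(−2.879) = 0.05619.
C_D = 0.485×5.30/(0.371−0.485) × (0.02320−0.05619) = (-22.55)×(-0.03299) = 0.7439 mol·L⁻¹.
Y_D = C_D/C_{A0} = 0.7439/5.30 = 0.140.

0.140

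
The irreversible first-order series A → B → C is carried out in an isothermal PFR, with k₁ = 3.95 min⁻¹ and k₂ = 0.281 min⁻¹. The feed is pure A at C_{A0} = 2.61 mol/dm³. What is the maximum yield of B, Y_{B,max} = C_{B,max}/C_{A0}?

0.817

Evaluating C_B at τ_opt = ln(k₂/k₁)/(k₂−k₁) gives C_{B,max}/C_{A0} = (k₁/k₂)^[k₂/(k₂−k₁)].
= (3.95/0.281)^(0.281/(0.281−3.95)) = (14.06)^(-0.07659) = 0.8167.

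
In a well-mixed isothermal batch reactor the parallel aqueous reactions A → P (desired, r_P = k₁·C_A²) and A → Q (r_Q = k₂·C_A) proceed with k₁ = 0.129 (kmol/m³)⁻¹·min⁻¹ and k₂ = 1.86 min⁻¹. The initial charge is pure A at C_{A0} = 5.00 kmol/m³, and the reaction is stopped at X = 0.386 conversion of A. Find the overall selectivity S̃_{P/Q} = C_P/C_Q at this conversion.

0.279

C_A = C_{A0}(1−X) = 3.070 kmol/m³.
Along a PFR/batch, dC_Q/dC_A = −r_Q/(r_P+r_Q) = −k₂/(k₂+k₁·C_A).
Integrating from C_{A0} to C_A: C_Q = (1.86/0.129)·ln[(1.86+0.129·5.00)/(1.86+0.129·3.07)] = 14.42·ln(2.505/2.256) = 1.509 kmol/m³.
Then C_P = (C_{A0}−C_A) − C_Q = 1.930 − 1.509 = 0.4206 kmol/m³.
S̃_{P/Q} = C_P/C_Q = 0.4206/1.509 = 0.279.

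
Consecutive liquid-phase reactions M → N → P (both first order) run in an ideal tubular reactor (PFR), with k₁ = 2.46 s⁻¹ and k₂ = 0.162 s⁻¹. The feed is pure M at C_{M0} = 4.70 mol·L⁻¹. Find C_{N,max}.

At the optimum, C_{N,max}/C_{M0} = (k₁/k₂)^[k₂/(k₂−k₁)].
= (2.46/0.162)^(0.162/(0.162−2.46)) = (15.19)^(-0.07050) = 0.8255.
C_{N,max} = 0.8255×4.70 = 3.88 mol·L⁻¹.

3.88 mol·L⁻¹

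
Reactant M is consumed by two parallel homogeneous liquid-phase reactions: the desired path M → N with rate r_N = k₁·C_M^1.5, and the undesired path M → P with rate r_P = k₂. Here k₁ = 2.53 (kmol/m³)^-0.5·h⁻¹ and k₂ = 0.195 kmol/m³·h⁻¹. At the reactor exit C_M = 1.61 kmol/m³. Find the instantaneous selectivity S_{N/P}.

S_{N/P} = r_N/r_P = (k₁·C_M^1.5)/(k₂) = (k₁/k₂)·C_M^1.5.
= (2.53×1.610^1.5) / (0.195) = 5.168/0.1950 = 26.5.
Since the desired path is higher order in M, keeping C_M high (PFR or concentrated feed) favours N.

26.5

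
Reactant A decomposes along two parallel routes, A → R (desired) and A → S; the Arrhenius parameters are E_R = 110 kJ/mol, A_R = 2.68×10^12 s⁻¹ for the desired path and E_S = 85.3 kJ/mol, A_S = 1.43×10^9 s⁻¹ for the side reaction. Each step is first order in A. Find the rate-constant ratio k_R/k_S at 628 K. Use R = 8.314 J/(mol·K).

16.5

Since both paths have the same order in A, the concentration cancels and S_{R/S} = k_R/k_S = (A_R/A_S)·exp[(E_S−E_R)/(RT)].
(E_S−E_R)/(RT) = (85.3−110)×10³/(8.314×628) = -24700/5221 = -4.731.
k_R/k_S = (2.68×10^12/1.43×10^9)·exp(-4.731) = 1874 × 0.008820 = 16.5.
Since E_R > E_S, raising the temperature improves selectivity toward R.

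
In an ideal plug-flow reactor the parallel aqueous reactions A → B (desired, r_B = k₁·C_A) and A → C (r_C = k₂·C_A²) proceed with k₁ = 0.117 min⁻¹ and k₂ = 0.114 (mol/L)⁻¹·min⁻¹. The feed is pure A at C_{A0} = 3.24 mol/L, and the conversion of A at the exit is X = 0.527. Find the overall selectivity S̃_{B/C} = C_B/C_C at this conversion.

0.444

C_A = C_{A0}(1−X) = 1.533 mol/L.
Along a PFR/batch, dC_B/dC_A = −r_B/(r_B+r_C) = −k₁/(k₁+k₂·C_A).
Integrating from C_{A0} to C_A: C_B = (0.117/0.114)·ln[(0.117+0.114·3.24)/(0.117+0.114·1.53)] = 1.026·ln(0.4864/0.2917) = 0.5247 mol/L.
C_C = (C_{A0}−C_A)−C_B = 1.183 mol/L; S̃_{B/C} = 0.5247/1.183 = 0.444.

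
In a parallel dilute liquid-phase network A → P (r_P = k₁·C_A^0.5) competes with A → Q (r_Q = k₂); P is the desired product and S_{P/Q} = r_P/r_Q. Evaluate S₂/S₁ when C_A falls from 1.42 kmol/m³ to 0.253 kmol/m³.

0.422

S_{P/Q} = (k₁/k₂)·C_A^0.5, so S₂/S₁ = (C_{A,2}/C_{A,1})^0.5.
= (0.253/1.42)^0.5 = (0.1782)^0.5 = 0.422.
Selectivity toward P falls as C_A falls — high-concentration operation is favoured.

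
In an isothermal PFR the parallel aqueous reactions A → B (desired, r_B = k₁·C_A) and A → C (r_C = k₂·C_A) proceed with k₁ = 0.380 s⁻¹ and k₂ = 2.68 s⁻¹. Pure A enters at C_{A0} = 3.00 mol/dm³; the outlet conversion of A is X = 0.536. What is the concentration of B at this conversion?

0.200 mol/dm³

C_A = C_{A0}(1−X) = 1.392 mol/dm³.
Both paths are first order in A, so the instantaneous fraction to B is constant: dC_B/d(−C_A) = k₁/(k₁+k₂) = 0.1242.
C_B = 0.1242·(C_{A0}−C_A) = 0.1242×1.608 = 0.200 mol/dm³.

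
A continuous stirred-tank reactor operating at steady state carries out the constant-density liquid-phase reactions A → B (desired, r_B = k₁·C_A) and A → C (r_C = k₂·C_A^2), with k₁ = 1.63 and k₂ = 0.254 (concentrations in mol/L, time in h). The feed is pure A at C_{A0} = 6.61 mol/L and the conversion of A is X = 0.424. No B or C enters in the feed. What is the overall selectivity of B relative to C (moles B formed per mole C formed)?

1.69

Exit C_A = C_{A0}(1−X) = 6.61×0.576 = 3.807 mol/L.
Rates in a CSTR are evaluated at the outlet concentration: r_B = 1.63×3.807 = 6.206, r_C = 0.254×3.807^2 = 3.682.
Overall selectivity = C_B/C_C = r_Bτ/(r_Cτ) = r_B/r_C = 1.69.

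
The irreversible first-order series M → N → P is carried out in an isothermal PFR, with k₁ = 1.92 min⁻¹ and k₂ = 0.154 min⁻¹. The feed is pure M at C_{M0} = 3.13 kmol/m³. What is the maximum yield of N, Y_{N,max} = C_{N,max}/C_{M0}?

At the optimum, C_{N,max}/C_{M0} = (k₁/k₂)^[k₂/(k₂−k₁)].
= (1.92/0.154)^(0.154/(0.154−1.92)) = (12.47)^(-0.08720) = 0.8025.

0.802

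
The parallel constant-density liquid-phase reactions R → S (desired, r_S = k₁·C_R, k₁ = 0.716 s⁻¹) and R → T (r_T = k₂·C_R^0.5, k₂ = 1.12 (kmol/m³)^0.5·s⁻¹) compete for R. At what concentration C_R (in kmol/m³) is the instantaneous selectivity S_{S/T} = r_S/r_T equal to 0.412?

0.415 kmol/m³

S_{S/T} = (k₁/k₂)·C_R^0.5 ⇒ C_R = (S·k₂/k₁)^(2).
= (0.412×1.12/0.716)^(2) = (0.6445)^(2) = 0.415 kmol/m³.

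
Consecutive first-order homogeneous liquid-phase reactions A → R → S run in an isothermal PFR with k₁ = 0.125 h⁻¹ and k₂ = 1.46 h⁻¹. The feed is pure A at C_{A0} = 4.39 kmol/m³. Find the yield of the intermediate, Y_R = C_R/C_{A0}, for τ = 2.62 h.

0.0654

For first-order series with pure A initially, C_R(τ) = k₁C_{A0}/(k₂−k₁)·(e^(−k₁τ) − e^(−k₂τ)).
e^(−k₁τ) = e^(−0.125×2.62) = e^(−0.3275) = 0.7207; e^(−k₂τ) = e^(−3.825) = 0.02181.
C_R = 0.125×4.39/(1.46−0.125) × (0.7207−0.02181) = 0.4110×0.6989 = 0.2873 kmol/m³.
Y_R = C_R/C_{A0} = 0.2873/4.39 = 0.0654.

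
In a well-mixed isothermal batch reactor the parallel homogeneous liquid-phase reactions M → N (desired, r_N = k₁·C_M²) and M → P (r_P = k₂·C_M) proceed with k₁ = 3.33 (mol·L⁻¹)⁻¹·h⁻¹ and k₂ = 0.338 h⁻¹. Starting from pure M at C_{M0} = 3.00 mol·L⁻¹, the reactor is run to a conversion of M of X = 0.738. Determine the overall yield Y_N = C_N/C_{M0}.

0.696

C_M = C_{M0}(1−X) = 0.7860 mol·L⁻¹.
Along a PFR/batch, dC_P/dC_M = −r_P/(r_N+r_P) = −k₂/(k₂+k₁·C_M).
Integrating from C_{M0} to C_M: C_P = (0.338/3.33)·ln[(0.338+3.33·3.00)/(0.338+3.33·0.786)] = 0.1015·ln(10.33/2.955) = 0.1270 mol·L⁻¹.
Then C_N = (C_{M0}−C_M) − C_P = 2.214 − 0.1270 = 2.087 mol·L⁻¹.
Y_N = C_N/C_{M0} = 2.087/3.00 = 0.696.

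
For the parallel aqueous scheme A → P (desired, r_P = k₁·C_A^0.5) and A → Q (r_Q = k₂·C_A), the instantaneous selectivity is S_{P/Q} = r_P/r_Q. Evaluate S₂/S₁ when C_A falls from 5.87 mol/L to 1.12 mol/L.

2.29

S_{P/Q} = (k₁/k₂)·C_A^-0.5, so S₂/S₁ = (C_{A,2}/C_{A,1})^-0.5.
= (1.12/5.87)^(-0.5) = (0.1908)^(-0.5) = 2.29.
Selectivity toward P rises as C_A falls — low-concentration operation is favoured.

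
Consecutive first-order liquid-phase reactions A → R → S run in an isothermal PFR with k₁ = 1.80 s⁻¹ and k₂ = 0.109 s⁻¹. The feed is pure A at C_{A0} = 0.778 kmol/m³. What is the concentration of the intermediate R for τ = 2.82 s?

0.604 kmol/m³

Solving the coupled first-order balances gives C_R(τ) = [k₁/(k₂−k₁)]·C_{A0}·(e^(−k₁τ) − e^(−k₂τ)).
e^(−k₁τ) = e^(−1.80×2.82) = e^(−5.076) = 0.006245; e^(−k₂τ) = e^(−0.3074) = 0.7354.
C_R = 1.80×0.778/(0.109−1.80) × (0.006245−0.7354) = (-0.8281)×(-0.7291) = 0.6038 kmol/m³.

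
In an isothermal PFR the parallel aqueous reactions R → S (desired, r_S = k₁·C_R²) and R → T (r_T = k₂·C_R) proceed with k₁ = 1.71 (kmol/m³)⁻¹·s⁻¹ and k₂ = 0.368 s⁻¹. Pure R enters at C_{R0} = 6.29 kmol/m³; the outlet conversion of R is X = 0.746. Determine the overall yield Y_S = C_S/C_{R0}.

C_R = C_{R0}(1−X) = 1.598 kmol/m³.
Along a PFR/batch, dC_T/dC_R = −r_T/(r_S+r_T) = −k₂/(k₂+k₁·C_R).
Integrating from C_{R0} to C_R: C_T = (0.368/1.71)·ln[(0.368+1.71·6.29)/(0.368+1.71·1.60)] = 0.2152·ln(11.12/3.100) = 0.2750 kmol/m³.
Then C_S = (C_{R0}−C_R) − C_T = 4.692 − 0.2750 = 4.417 kmol/m³.
Y_S = C_S/C_{R0} = 4.417/6.29 = 0.702.

0.702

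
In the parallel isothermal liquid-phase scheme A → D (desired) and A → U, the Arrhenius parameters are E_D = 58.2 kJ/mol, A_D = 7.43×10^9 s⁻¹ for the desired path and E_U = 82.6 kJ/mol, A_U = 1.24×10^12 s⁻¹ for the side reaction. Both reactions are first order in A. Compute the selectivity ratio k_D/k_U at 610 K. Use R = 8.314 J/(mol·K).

0.736

k_D/k_U = (A_D/A_U)·exp[−(E_D−E_U)/(RT)] = (A_D/A_U)·exp[(E_U−E_D)/(RT)].
(E_U−E_D)/(RT) = (82.6−58.2)×10³/(8.314×610) = 24400/5072 = 4.811.
k_D/k_U = (7.43×10^9/1.24×10^12)·exp(4.811) = 0.005992 × 122.9 = 0.736.
Since E_D < E_U, lowering the temperature improves selectivity toward D.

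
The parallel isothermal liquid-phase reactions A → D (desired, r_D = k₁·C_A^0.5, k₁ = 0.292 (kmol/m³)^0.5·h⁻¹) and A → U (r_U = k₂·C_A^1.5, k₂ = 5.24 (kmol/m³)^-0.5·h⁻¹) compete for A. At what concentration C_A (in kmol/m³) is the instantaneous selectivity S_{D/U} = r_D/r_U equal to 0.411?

0.136 kmol/m³

S_{D/U} = (k₁/k₂)·C_A⁻¹ ⇒ C_A = (S·k₂/k₁)^(-1).
= (0.411×5.24/0.292)^(-1) = (7.375)^(-1) = 0.136 kmol/m³.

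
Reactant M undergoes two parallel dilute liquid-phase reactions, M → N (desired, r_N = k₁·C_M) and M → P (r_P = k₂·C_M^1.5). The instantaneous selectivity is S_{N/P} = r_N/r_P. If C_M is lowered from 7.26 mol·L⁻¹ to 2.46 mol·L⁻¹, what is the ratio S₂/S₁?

S_{N/P} = (k₁/k₂)·C_M^-0.5, so S₂/S₁ = (C_{M,2}/C_{M,1})^-0.5.
= (2.46/7.26)^(-0.5) = (0.3388)^(-0.5) = 1.72.

1.72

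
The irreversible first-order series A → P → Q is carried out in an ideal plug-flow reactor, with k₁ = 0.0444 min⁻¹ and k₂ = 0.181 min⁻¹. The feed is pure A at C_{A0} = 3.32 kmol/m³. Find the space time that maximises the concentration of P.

10.3 min

For first-order series the maximum of C_P occurs at τ_opt = ln(k₂/k₁)/(k₂−k₁).
= ln(0.181/0.0444)/(0.181−0.0444) = ln(4.077)/0.1366 = 1.405/0.1366 = 10.3 min.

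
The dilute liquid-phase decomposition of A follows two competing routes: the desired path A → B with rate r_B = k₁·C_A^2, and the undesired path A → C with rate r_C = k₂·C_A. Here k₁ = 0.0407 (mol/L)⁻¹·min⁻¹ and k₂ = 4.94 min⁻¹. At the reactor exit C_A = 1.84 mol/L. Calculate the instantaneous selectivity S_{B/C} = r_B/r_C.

S_{B/C} = r_B/r_C = (k₁·C_A^2)/(k₂·C_A) = (k₁/k₂)·C_A.
= (0.0407×1.840^2) / (4.94×1.840) = 0.1378/9.090 = 0.0152.
Since the desired path is higher order in A, keeping C_A high (PFR or concentrated feed) favours B.

0.0152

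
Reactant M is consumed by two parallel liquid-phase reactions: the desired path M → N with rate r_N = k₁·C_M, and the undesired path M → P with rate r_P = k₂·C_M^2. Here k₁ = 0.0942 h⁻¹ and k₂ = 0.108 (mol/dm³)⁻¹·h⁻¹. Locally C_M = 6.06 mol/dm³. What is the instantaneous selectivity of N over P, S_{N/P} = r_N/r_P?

0.144

S_{N/P} = r_N/r_P = (k₁·C_M)/(k₂·C_M^2) = (k₁/k₂)·C_M⁻¹.
= (0.0942×6.060) / (0.108×6.060^2) = 0.5709/3.966 = 0.144.
The undesired path is higher order in M, so low C_M (CSTR or dilute feed) favours N.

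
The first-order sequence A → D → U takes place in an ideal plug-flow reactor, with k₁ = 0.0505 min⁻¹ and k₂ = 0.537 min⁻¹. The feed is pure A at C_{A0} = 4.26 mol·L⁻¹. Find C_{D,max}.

For a first-order series the maximum intermediate yield is C_{D,max}/C_{A0} = (k₁/k₂)^[k₂/(k₂−k₁)].
= (0.0505/0.537)^(0.537/(0.537−0.0505)) = (0.09404)^(1.104) = 0.07358.
C_{D,max} = 0.07358×4.26 = 0.313 mol·L⁻¹.

0.313 mol·L⁻¹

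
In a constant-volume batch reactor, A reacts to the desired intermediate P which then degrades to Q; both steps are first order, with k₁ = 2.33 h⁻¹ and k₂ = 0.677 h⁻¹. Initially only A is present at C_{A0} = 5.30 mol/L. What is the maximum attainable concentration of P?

3.19 mol/L

For a first-order series the maximum intermediate yield is C_{P,max}/C_{A0} = (k₁/k₂)^[k₂/(k₂−k₁)].
= (2.33/0.677)^(0.677/(0.677−2.33)) = (3.442)^(-0.4096) = 0.6028.
C_{P,max} = 0.6028×5.30 = 3.19 mol/L.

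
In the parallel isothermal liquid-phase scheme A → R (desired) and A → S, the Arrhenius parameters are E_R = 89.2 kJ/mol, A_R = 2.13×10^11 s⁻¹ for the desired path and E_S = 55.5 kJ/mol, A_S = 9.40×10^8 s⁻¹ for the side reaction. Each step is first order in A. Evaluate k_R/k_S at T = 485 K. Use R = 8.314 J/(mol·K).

0.0532

k_R/k_S = (A_R/A_S)·exp[−(E_R−E_S)/(RT)] = (A_R/A_S)·exp[(E_S−E_R)/(RT)].
(E_S−E_R)/(RT) = (55.5−89.2)×10³/(8.314×485) = -33700/4032 = -8.358.
k_R/k_S = (2.13×10^11/9.40×10^8)·exp(-8.358) = 226.6 × 2.346×10^-4 = 0.0532.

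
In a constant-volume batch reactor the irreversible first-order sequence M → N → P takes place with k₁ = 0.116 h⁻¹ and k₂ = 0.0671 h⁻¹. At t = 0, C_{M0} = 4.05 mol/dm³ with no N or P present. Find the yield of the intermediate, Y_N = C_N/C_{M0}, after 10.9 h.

0.472

The intermediate concentration in a first-order A→B→C sequence is C_N = k₁C_{M0}(e^(−k₁t) − e^(−k₂t))/(k₂−k₁).
e^(−k₁t) = e^(−0.116×10.9) = e^(−1.264) = 0.2824; e^(−k₂t) = e^(−0.7314) = 0.4812.
C_N = 0.116×4.05/(0.0671−0.116) × (0.2824−0.4812) = (-9.607)×(-0.1988) = 1.910 mol/dm³.
Y_N = C_N/C_{M0} = 1.910/4.05 = 0.472.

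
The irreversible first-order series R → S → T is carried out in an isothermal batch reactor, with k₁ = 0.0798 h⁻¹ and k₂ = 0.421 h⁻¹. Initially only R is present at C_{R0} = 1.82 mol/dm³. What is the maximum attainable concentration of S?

0.234 mol/dm³

At the optimum, C_{S,max}/C_{R0} = (k₁/k₂)^[k₂/(k₂−k₁)].
= (0.0798/0.421)^(0.421/(0.421−0.0798)) = (0.1895)^(1.234) = 0.1285.
C_{S,max} = 0.1285×1.82 = 0.234 mol/dm³.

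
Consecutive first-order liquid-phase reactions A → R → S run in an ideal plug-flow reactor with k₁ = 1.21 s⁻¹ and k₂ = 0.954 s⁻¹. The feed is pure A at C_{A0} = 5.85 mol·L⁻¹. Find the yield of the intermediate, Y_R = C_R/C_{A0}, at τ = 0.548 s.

0.367

Solving the coupled first-order balances gives C_R(τ) = [k₁/(k₂−k₁)]·C_{A0}·(e^(−k₁τ) − e^(−k₂τ)).
e^(−k₁τ) = e^(−1.21×0.548) = e^(−0.6631) = 0.5153; e^(−k₂τ) = e^(−0.5228) = 0.5929.
C_R = 1.21×5.85/(0.954−1.21) × (0.5153−0.5929) = (-27.65)×(-0.07760) = 2.146 mol·L⁻¹.
Y_R = C_R/C_{A0} = 2.146/5.85 = 0.367.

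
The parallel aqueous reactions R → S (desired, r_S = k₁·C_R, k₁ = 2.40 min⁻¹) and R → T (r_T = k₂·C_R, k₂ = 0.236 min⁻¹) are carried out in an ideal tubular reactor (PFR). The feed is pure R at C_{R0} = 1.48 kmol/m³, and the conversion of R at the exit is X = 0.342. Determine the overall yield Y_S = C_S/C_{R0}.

0.311

C_R = C_{R0}(1−X) = 0.9738 kmol/m³.
Both paths are first order in R, so the instantaneous fraction to S is constant: dC_S/d(−C_R) = k₁/(k₁+k₂) = 0.9105.
C_S = 0.9105·(C_{R0}−C_R) = 0.9105×0.5062 = 0.461 kmol/m³.
Y_S = C_S/C_{R0} = 0.4608/1.48 = 0.311.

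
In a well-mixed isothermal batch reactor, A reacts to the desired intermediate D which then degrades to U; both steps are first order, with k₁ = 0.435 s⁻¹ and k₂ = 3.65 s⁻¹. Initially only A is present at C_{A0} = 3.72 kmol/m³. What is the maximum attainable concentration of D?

0.332 kmol/m³

Evaluating C_D at t_opt = ln(k₂/k₁)/(k₂−k₁) gives C_{D,max}/C_{A0} = (k₁/k₂)^[k₂/(k₂−k₁)].
= (0.435/3.65)^(3.65/(3.65−0.435)) = (0.1192)^(1.135) = 0.08937.
C_{D,max} = 0.08937×3.72 = 0.332 kmol/m³.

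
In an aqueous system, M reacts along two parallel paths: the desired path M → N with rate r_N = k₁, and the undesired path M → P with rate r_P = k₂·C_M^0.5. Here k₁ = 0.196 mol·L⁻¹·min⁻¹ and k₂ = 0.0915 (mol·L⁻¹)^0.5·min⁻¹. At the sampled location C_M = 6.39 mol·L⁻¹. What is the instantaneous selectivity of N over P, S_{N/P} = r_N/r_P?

0.847

S_{N/P} = r_N/r_P = (k₁)/(k₂·C_M^0.5) = (k₁/k₂)·C_M^-0.5.
= (0.196) / (0.0915×6.390^0.5) = 0.1960/0.2313 = 0.847.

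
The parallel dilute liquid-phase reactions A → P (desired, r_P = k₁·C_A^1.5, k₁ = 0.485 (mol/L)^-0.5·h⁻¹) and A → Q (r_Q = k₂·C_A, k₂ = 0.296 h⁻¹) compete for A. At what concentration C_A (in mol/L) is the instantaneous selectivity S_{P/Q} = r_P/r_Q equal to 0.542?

0.109 mol/L

S_{P/Q} = (k₁/k₂)·C_A^0.5 ⇒ C_A = (S·k₂/k₁)^(2).
= (0.542×0.296/0.485)^(2) = (0.3308)^(2) = 0.109 mol/L.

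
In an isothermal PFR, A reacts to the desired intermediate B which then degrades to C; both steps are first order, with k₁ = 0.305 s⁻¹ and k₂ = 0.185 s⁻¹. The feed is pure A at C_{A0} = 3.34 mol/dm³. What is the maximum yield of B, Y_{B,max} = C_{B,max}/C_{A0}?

At the optimum, C_{B,max}/C_{A0} = (k₁/k₂)^[k₂/(k₂−k₁)].
= (0.305/0.185)^(0.185/(0.185−0.305)) = (1.649)^(-1.542) = 0.4627.

0.463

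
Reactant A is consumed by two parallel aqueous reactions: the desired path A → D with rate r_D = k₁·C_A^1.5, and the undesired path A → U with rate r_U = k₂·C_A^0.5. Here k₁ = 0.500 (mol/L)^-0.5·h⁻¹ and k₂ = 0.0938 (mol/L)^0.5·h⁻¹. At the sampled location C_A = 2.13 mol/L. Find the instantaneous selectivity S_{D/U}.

11.4

S_{D/U} = r_D/r_U = (k₁·C_A^1.5)/(k₂·C_A^0.5) = (k₁/k₂)·C_A.
= (0.500×2.130^1.5) / (0.0938×2.130^0.5) = 1.554/0.1369 = 11.4.
Since the desired path is higher order in A, keeping C_A high (PFR or concentrated feed) favours D.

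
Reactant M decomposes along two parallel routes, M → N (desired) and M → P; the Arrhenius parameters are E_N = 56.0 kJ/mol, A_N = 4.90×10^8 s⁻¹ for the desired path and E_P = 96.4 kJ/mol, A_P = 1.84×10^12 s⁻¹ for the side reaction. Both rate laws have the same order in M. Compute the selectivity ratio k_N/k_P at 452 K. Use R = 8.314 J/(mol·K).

12.4

k_N/k_P = (A_N/A_P)·exp[−(E_N−E_P)/(RT)] = (A_N/A_P)·exp[(E_P−E_N)/(RT)].
(E_P−E_N)/(RT) = (96.4−56.0)×10³/(8.314×452) = 40400/3758 = 10.75.
k_N/k_P = (4.90×10^8/1.84×10^12)·exp(10.75) = 2.663×10^-4 × 46658 = 12.4.
Since E_N < E_P, lowering the temperature improves selectivity toward N.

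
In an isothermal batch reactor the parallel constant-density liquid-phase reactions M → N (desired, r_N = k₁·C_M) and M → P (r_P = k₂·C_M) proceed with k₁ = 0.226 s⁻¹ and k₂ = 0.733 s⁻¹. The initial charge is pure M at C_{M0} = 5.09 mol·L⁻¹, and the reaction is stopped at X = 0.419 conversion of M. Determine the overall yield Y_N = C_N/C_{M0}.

C_M = C_{M0}(1−X) = 2.957 mol·L⁻¹.
Both paths are first order in M, so the instantaneous fraction to N is constant: dC_N/d(−C_M) = k₁/(k₁+k₂) = 0.2357.
C_N = 0.2357·(C_{M0}−C_M) = 0.2357×2.133 = 0.503 mol·L⁻¹.
Y_N = C_N/C_{M0} = 0.5026/5.09 = 0.0987.

0.0987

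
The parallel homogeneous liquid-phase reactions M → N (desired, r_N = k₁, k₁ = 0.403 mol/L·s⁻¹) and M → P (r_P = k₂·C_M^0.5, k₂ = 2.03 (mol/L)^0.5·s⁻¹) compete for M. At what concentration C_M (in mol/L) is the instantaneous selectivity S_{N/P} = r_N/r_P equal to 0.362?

0.301 mol/L

S_{N/P} = (k₁/k₂)·C_M^-0.5 ⇒ C_M = (S·k₂/k₁)^(-2).
= (0.362×2.03/0.403)^(-2) = (1.823)^(-2) = 0.301 mol/L.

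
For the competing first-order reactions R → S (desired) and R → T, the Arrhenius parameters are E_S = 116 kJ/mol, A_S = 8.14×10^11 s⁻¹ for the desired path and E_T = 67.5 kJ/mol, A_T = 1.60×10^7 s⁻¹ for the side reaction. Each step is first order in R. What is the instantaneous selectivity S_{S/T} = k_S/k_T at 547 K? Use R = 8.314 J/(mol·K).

1.19

k_S/k_T = (A_S/A_T)·exp[−(E_S−E_T)/(RT)] = (A_S/A_T)·exp[(E_T−E_S)/(RT)].
(E_T−E_S)/(RT) = (67.5−116)×10³/(8.314×547) = -48500/4548 = -10.66.
k_S/k_T = (8.14×10^11/1.60×10^7)·exp(-10.66) = 50875 × 2.336×10^-5 = 1.19.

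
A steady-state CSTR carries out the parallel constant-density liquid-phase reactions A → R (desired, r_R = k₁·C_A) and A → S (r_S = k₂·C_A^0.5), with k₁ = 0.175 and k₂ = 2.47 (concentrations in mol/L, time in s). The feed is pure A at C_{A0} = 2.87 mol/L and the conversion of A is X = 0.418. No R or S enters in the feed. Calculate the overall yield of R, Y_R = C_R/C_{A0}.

Exit C_A = C_{A0}(1−X) = 2.87×0.582 = 1.670 mol/L.
Rates in a CSTR are evaluated at the outlet concentration: r_R = 0.175×1.670 = 0.2923, r_S = 2.47×1.670^0.5 = 3.192.
Fraction of consumed A going to R: r_R/(r_R+r_S) = 0.08389.
C_R = 0.08389·C_{A0}·X = 0.08389×2.87×0.418 = 0.101 mol/L; Y_R = C_R/C_{A0} = 0.0351.

0.0351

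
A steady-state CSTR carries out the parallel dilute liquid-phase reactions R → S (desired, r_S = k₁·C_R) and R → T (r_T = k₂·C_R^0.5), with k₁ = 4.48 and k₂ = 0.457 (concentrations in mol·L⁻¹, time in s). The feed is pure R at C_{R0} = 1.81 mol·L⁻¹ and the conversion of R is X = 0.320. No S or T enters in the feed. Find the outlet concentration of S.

Exit C_R = C_{R0}(1−X) = 1.81×0.680 = 1.231 mol·L⁻¹.
A CSTR operates uniformly at the exit composition, giving r_S = 5.514 and r_T = 0.5070 (each k·C_R^n at C_R = 1.231).
Fraction of consumed R going to S: r_S/(r_S+r_T) = 0.9158.
C_S = 0.9158·C_{R0}·X = 0.9158×1.81×0.320 = 0.530 mol·L⁻¹.

0.530 mol·L⁻¹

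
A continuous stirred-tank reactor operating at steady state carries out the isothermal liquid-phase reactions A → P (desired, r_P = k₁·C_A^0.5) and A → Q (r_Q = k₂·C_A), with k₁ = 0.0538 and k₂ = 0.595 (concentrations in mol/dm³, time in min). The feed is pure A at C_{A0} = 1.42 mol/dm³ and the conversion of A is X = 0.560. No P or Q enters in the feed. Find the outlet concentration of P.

Exit C_A = C_{A0}(1−X) = 1.42×0.440 = 0.6248 mol/dm³.
A CSTR operates uniformly at the exit composition, giving r_P = 0.04253 and r_Q = 0.3718 (each k·C_A^n at C_A = 0.6248).
Fraction of consumed A going to P: r_P/(r_P+r_Q) = 0.1026.
C_P = 0.1026·C_{A0}·X = 0.1026×1.42×0.560 = 0.0816 mol/dm³.

0.0816 mol/dm³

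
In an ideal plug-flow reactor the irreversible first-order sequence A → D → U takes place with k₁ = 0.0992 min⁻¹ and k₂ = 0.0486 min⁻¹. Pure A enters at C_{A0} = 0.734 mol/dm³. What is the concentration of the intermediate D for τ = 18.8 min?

The intermediate concentration in a first-order A→B→C sequence is C_D = k₁C_{A0}(e^(−k₁τ) − e^(−k₂τ))/(k₂−k₁).
e^(−k₁τ) = e^(−0.0992×18.8) = e^(−1.865) = 0.1549; e^(−k₂τ) = e^(−0.9137) = 0.4010.
C_D = 0.0992×0.734/(0.0486−0.0992) × (0.1549−0.4010) = (-1.439)×(-0.2461) = 0.3542 mol/dm³.

0.354 mol/dm³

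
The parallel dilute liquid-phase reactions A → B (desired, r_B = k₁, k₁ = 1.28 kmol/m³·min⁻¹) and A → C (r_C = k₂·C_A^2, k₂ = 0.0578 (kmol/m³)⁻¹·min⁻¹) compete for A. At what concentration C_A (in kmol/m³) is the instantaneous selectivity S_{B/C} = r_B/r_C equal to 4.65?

S_{B/C} = (k₁/k₂)·C_A^-2 ⇒ C_A = (S·k₂/k₁)^(-0.5).
= (4.65×0.0578/1.28)^(-0.5) = (0.2100)^(-0.5) = 2.18 kmol/m³.

2.18 kmol/m³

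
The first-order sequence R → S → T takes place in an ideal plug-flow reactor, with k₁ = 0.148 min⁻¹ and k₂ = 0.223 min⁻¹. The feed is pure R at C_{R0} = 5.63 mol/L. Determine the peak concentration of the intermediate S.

At the optimum, C_{S,max}/C_{R0} = (k₁/k₂)^[k₂/(k₂−k₁)].
= (0.148/0.223)^(0.223/(0.223−0.148)) = (0.6637)^(2.973) = 0.2955.
C_{S,max} = 0.2955×5.63 = 1.66 mol/L.

1.66 mol/L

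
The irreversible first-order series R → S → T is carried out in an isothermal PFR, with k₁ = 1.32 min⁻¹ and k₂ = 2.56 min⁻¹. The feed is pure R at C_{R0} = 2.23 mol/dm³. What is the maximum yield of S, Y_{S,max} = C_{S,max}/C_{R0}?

0.255

For a first-order series the maximum intermediate yield is C_{S,max}/C_{R0} = (k₁/k₂)^[k₂/(k₂−k₁)].
= (1.32/2.56)^(2.56/(2.56−1.32)) = (0.5156)^(2.065) = 0.2547.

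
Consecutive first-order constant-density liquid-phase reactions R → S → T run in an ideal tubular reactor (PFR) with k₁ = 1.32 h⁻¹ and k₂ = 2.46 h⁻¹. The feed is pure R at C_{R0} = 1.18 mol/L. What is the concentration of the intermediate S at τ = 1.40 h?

For first-order series with pure R initially, C_S(τ) = k₁C_{R0}/(k₂−k₁)·(e^(−k₁τ) − e^(−k₂τ)).
e^(−k₁τ) = e^(−1.32×1.40) = e^(−1.848) = 0.1576; e^(−k₂τ) = e^(−3.444) = 0.03194.
C_S = 1.32×1.18/(2.46−1.32) × (0.1576−0.03194) = 1.366×0.1256 = 0.1716 mol/L.

0.172 mol/L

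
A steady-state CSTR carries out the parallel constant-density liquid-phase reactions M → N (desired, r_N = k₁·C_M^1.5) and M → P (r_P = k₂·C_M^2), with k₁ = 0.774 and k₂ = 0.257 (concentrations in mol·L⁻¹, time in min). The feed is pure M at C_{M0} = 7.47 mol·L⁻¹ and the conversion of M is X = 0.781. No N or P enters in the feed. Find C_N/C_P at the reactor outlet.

Exit C_M = C_{M0}(1−X) = 7.47×0.219 = 1.636 mol·L⁻¹.
Rates in a CSTR are evaluated at the outlet concentration: r_N = 0.774×1.636^1.5 = 1.620, r_P = 0.257×1.636^2 = 0.6878.
Overall selectivity = C_N/C_P = r_Nτ/(r_Pτ) = r_N/r_P = 2.35.

2.35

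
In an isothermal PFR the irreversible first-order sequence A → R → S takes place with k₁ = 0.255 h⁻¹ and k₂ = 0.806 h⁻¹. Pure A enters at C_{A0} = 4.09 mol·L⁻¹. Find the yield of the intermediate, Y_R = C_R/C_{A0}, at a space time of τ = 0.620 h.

The intermediate concentration in a first-order A→B→C sequence is C_R = k₁C_{A0}(e^(−k₁τ) − e^(−k₂τ))/(k₂−k₁).
e^(−k₁τ) = e^(−0.255×0.620) = e^(−0.1581) = 0.8538; e^(−k₂τ) = e^(−0.4997) = 0.6067.
C_R = 0.255×4.09/(0.806−0.255) × (0.8538−0.6067) = 1.893×0.2471 = 0.4677 mol·L⁻¹.
Y_R = C_R/C_{A0} = 0.4677/4.09 = 0.114.

0.114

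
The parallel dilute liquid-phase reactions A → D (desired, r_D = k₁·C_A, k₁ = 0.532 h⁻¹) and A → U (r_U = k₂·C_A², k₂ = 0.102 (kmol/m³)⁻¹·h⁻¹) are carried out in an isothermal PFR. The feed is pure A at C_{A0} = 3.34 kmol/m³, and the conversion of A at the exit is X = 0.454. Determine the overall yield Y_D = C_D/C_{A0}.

0.305

C_A = C_{A0}(1−X) = 1.824 kmol/m³.
Along a PFR/batch, dC_D/dC_A = −r_D/(r_D+r_U) = −k₁/(k₁+k₂·C_A).
Integrating from C_{A0} to C_A: C_D = (0.532/0.102)·ln[(0.532+0.102·3.34)/(0.532+0.102·1.82)] = 5.216·ln(0.8727/0.7180) = 1.017 kmol/m³.
Y_D = C_D/C_{A0} = 1.017/3.34 = 0.305.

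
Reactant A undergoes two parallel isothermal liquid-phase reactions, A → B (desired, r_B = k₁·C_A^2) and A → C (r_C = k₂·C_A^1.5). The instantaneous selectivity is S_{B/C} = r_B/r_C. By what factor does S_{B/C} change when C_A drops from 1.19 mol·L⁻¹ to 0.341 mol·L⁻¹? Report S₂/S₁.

S_{B/C} = (k₁/k₂)·C_A^0.5, so S₂/S₁ = (C_{A,2}/C_{A,1})^0.5.
= (0.341/1.19)^0.5 = (0.2866)^0.5 = 0.535.

0.535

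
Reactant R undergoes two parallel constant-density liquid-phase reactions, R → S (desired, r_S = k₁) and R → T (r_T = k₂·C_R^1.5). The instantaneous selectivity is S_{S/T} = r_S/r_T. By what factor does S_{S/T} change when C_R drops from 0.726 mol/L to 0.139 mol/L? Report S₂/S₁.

S_{S/T} = (k₁/k₂)·C_R^-1.5, so S₂/S₁ = (C_{R,2}/C_{R,1})^-1.5.
= (0.139/0.726)^(-1.5) = (0.1915)^(-1.5) = 11.9.
Selectivity toward S rises as C_R falls — low-concentration operation is favoured.

11.9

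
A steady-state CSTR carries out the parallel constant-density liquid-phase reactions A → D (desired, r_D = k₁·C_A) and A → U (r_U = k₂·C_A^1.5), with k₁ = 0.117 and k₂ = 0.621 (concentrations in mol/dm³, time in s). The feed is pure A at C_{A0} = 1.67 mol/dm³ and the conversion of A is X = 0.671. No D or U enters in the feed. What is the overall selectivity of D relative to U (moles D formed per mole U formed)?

Exit C_A = C_{A0}(1−X) = 1.67×0.329 = 0.5494 mol/dm³.
In a CSTR the entire volume is at exit conditions, so r_D = 0.117×0.5494 = 0.06428 and r_U = 0.621×0.5494^1.5 = 0.2529.
Overall selectivity = C_D/C_U = r_Dτ/(r_Uτ) = r_D/r_U = 0.254.

0.254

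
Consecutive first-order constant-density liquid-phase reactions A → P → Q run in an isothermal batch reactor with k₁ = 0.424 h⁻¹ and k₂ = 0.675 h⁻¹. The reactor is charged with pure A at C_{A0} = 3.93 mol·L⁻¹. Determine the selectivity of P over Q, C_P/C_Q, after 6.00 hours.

Solving the coupled first-order balances gives C_P(t) = [k₁/(k₂−k₁)]·C_{A0}·(e^(−k₁t) − e^(−k₂t)).
e^(−k₁t) = e^(−0.424×6.00) = e^(−2.544) = 0.07855; e^(−k₂t) = e^(−4.050) = 0.01742.
C_P = 0.424×3.93/(0.675−0.424) × (0.07855−0.01742) = 6.639×0.06113 = 0.4058 mol·L⁻¹.
C_A = C_{A0}e^(−k₁t) = 0.3087 mol·L⁻¹, so C_Q = C_{A0}−C_A−C_P = 3.215 mol·L⁻¹; C_P/C_Q = 0.126.

0.126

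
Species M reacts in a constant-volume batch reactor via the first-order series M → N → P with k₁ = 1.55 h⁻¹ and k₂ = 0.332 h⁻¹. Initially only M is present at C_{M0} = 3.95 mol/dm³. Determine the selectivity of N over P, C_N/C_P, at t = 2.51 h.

Solving the coupled first-order balances gives C_N(t) = [k₁/(k₂−k₁)]·C_{M0}·(e^(−k₁t) − e^(−k₂t)).
e^(−k₁t) = e^(−1.55×2.51) = e^(−3.890) = 0.02044; e^(−k₂t) = e^(−0.8333) = 0.4346.
C_N = 1.55×3.95/(0.332−1.55) × (0.02044−0.4346) = (-5.027)×(-0.4142) = 2.082 mol/dm³.
C_M = C_{M0}e^(−k₁t) = 0.08072 mol/dm³, so C_P = C_{M0}−C_M−C_N = 1.787 mol/dm³; C_N/C_P = 1.16.

1.16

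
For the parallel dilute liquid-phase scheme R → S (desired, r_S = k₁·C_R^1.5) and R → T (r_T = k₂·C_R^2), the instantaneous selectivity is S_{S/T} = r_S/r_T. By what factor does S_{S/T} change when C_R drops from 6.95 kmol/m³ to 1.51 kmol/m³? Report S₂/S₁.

S_{S/T} = (k₁/k₂)·C_R^-0.5, so S₂/S₁ = (C_{R,2}/C_{R,1})^-0.5.
= (1.51/6.95)^(-0.5) = (0.2173)^(-0.5) = 2.15.
Selectivity toward S rises as C_R falls — low-concentration operation is favoured.

2.15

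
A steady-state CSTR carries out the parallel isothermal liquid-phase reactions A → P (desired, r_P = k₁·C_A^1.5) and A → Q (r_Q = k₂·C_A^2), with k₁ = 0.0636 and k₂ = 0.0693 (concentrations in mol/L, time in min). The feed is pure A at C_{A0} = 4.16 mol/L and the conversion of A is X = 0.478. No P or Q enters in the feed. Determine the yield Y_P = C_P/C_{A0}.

0.183

Exit C_A = C_{A0}(1−X) = 4.16×0.522 = 2.172 mol/L.
In a CSTR the entire volume is at exit conditions, so r_P = 0.0636×2.172^1.5 = 0.2035 and r_Q = 0.0693×2.172^2 = 0.3268.
Fraction of consumed A going to P: r_P/(r_P+r_Q) = 0.3838.
C_P = 0.3838·C_{A0}·X = 0.3838×4.16×0.478 = 0.763 mol/L; Y_P = C_P/C_{A0} = 0.183.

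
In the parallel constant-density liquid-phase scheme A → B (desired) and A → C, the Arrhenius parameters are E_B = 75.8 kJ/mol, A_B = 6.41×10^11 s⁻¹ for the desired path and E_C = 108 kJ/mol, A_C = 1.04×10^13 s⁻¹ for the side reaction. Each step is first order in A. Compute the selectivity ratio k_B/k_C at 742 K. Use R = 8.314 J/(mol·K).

11.4

k_B/k_C = (A_B/A_C)·exp[−(E_B−E_C)/(RT)] = (A_B/A_C)·exp[(E_C−E_B)/(RT)].
(E_C−E_B)/(RT) = (108−75.8)×10³/(8.314×742) = 32200/6169 = 5.220.
k_B/k_C = (6.41×10^11/1.04×10^13)·exp(5.220) = 0.06163 × 184.9 = 11.4.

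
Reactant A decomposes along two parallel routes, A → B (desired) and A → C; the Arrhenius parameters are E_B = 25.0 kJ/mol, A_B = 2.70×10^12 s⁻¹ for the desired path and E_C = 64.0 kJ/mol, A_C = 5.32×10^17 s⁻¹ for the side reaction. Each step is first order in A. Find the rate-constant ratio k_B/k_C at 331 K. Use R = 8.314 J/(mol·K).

7.25

Since both paths have the same order in A, the concentration cancels and S_{B/C} = k_B/k_C = (A_B/A_C)·exp[(E_C−E_B)/(RT)].
(E_C−E_B)/(RT) = (64.0−25.0)×10³/(8.314×331) = 39000/2752 = 14.17.
k_B/k_C = (2.70×10^12/5.32×10^17)·exp(14.17) = 5.075×10^-6 × 1.428×10^6 = 7.25.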